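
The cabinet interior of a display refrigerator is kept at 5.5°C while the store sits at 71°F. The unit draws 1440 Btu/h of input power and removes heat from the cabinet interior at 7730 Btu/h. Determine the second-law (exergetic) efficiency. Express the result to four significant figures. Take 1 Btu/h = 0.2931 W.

COP_actual = Q̇_C/Ẇ = 7730/1440 = 5.368.
In absolute terms T_C = 278.65 K and T_H = 294.82 K, so ΔT = 16.17 K.
COP_Carnot = T_C/ΔT = 278.65/16.17 = 17.24.
η_II = COP_actual/COP_Carnot = 5.368/17.24 = 0.3114.

0.3114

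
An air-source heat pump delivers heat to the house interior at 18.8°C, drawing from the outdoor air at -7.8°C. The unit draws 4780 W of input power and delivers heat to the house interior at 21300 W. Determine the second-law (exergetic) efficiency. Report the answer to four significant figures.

0.4060

COP_actual = Q̇_H/Ẇ = 21300/4780 = 4.456.
In absolute terms T_C = 265.35 K and T_H = 291.95 K, so ΔT = 26.60 K.
COP_Carnot = T_H/ΔT = 291.95/26.60 = 10.98.
η_II = COP_actual/COP_Carnot = 4.456/10.98 = 0.4060.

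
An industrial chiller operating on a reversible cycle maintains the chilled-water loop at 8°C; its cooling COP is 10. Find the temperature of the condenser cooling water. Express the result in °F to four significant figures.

COP_R = T_C/(T_H − T_C) gives T_H − T_C = T_C/COP.
With T_C = 281.15 K, T_H = 281.15 × (1 + 1/10) = 309.26 K.
Converting, 309.26 K = 97.01°F.

97.01 °F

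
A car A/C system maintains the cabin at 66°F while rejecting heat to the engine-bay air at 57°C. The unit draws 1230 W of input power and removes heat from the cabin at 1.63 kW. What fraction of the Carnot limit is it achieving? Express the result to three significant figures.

Converting, Q̇_C = 1.630 kW = 1630 W, so COP_actual = Q̇_C/Ẇ = 1630/1230 = 1.325.
In absolute terms T_C = 292.04 K and T_H = 330.15 K, so ΔT = 38.11 K.
COP_Carnot = T_C/ΔT = 292.04/38.11 = 7.663.
η_II = COP_actual/COP_Carnot = 1.325/7.663 = 0.1729.

0.173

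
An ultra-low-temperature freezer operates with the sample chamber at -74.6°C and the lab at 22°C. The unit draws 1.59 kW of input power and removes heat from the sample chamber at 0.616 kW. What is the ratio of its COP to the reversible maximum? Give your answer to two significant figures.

COP_actual = Q̇_C/Ẇ = 0.6160/1.590 = 0.3874.
In absolute terms T_C = 198.55 K and T_H = 295.15 K, so ΔT = 96.60 K.
COP_Carnot = T_C/ΔT = 198.55/96.60 = 2.055.
η_II = COP_actual/COP_Carnot = 0.3874/2.055 = 0.1885.

0.19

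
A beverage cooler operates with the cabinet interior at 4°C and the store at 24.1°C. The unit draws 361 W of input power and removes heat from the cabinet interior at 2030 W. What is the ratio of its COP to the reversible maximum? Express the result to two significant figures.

0.41

COP_actual = Q̇_C/Ẇ = 2030/361.0 = 5.623.
In absolute terms T_C = 277.15 K and T_H = 297.25 K, so ΔT = 20.10 K.
COP_Carnot = T_C/ΔT = 277.15/20.10 = 13.79.
η_II = COP_actual/COP_Carnot = 5.623/13.79 = 0.4078.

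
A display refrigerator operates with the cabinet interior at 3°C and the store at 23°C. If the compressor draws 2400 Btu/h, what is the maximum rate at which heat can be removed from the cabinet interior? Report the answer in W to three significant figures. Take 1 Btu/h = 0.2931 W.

In absolute terms T_C = 276.15 K and T_H = 296.15 K, so ΔT = 20.00 K.
COP_Carnot = T_C/ΔT = 276.15/20.00 = 13.81.
Q̇_max = COP_Carnot × Ẇ = 13.81 × 2400 Btu/h = 33140 Btu/h = 9713 W.

9710 W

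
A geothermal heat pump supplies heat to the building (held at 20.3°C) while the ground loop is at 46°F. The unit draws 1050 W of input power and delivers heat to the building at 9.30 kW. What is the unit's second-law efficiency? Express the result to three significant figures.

0.378

Converting, Q̇_H = 9.300 kW = 9300 W, so COP_actual = Q̇_H/Ẇ = 9300/1050 = 8.857.
In absolute terms T_C = 280.93 K and T_H = 293.45 K, so ΔT = 12.52 K.
COP_Carnot = T_H/ΔT = 293.45/12.52 = 23.43.
η_II = COP_actual/COP_Carnot = 8.857/23.43 = 0.3780.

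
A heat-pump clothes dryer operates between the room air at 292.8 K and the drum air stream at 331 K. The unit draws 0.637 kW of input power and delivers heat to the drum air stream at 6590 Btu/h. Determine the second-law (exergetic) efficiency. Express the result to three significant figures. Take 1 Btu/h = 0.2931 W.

Converting, Q̇_H = 6590 Btu/h = 1.932 kW, so COP_actual = Q̇_H/Ẇ = 1.932/0.6370 = 3.032.
The reservoir spacing is ΔT = 331 − 292.8 = 38.20 K.
COP_Carnot = T_H/ΔT = 331.00/38.20 = 8.665.
η_II = COP_actual/COP_Carnot = 3.032/8.665 = 0.3499.

0.350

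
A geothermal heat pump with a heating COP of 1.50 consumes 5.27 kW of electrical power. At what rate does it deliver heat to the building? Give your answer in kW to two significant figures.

Q̇_H = COP_HP × Ẇ = 1.50 × 5.270 = 7.905 kW.

7.9 kW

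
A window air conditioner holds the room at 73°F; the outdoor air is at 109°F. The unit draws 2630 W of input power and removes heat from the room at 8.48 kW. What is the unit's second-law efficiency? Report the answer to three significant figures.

Converting, Q̇_C = 8.480 kW = 8480 W, so COP_actual = Q̇_C/Ẇ = 8480/2630 = 3.224.
In absolute terms T_C = 295.93 K and T_H = 315.93 K, so ΔT = 20.00 K.
COP_Carnot = T_C/ΔT = 295.93/20.00 = 14.80.
η_II = COP_actual/COP_Carnot = 3.224/14.80 = 0.2179.

0.218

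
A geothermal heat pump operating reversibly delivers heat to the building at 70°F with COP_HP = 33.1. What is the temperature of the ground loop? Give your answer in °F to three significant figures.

COP_HP = T_H/(T_H − T_C) gives T_H − T_C = T_H/COP.
With T_H = 294.26 K, T_C = 294.26 × (1 − 1/33.1) = 285.37 K.
Converting, 285.37 K = 54.00°F.

54.0 °F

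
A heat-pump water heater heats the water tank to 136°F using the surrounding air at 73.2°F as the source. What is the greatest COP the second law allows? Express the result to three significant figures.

9.49

In absolute terms T_C = 296.04 K and T_H = 330.93 K, so ΔT = 34.89 K.
For a reversible cycle, COP_Carnot = T_H/ΔT = 330.93/34.89 = 9.485.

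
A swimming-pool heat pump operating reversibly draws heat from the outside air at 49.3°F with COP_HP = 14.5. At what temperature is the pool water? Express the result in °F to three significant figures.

COP_HP = T_H/(T_H − T_C) rearranges to T_H = COP·T_C/(COP − 1).
With T_C = 282.76 K, T_H = 14.5 × 282.76/13.50 = 303.71 K.
Converting, 303.71 K = 87.00°F.

87.0 °F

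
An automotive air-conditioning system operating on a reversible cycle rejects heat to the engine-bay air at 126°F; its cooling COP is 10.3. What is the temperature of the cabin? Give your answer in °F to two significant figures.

For a Carnot refrigerator COP_R = T_C/(T_H − T_C), so T_C = COP·T_H/(1 + COP).
With T_H = 325.37 K, T_C = 10.3 × 325.37/11.30 = 296.58 K.
Converting, 296.58 K = 74.17°F.

74 °F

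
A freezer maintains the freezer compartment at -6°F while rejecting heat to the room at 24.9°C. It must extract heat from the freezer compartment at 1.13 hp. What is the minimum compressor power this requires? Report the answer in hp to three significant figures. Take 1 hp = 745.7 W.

In absolute terms T_C = 252.04 K and T_H = 298.05 K, so ΔT = 46.01 K.
COP_Carnot = T_C/ΔT = 252.04/46.01 = 5.478.
Ẇ_min = Q̇/COP_Carnot = 1.130/5.478 = 0.2063 hp.

0.206 hp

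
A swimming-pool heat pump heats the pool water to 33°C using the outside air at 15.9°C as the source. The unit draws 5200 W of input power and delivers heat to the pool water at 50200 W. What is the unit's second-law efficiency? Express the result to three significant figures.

0.539

COP_actual = Q̇_H/Ẇ = 50200/5200 = 9.654.
In absolute terms T_C = 289.05 K and T_H = 306.15 K, so ΔT = 17.10 K.
COP_Carnot = T_H/ΔT = 306.15/17.10 = 17.90.
η_II = COP_actual/COP_Carnot = 9.654/17.90 = 0.5392.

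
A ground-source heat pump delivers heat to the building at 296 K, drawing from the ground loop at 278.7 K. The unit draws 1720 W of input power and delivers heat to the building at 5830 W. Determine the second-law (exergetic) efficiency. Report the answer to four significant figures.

0.1981

COP_actual = Q̇_H/Ẇ = 5830/1720 = 3.390.
The reservoir spacing is ΔT = 296 − 278.7 = 17.30 K.
COP_Carnot = T_H/ΔT = 296.00/17.30 = 17.11.
η_II = COP_actual/COP_Carnot = 3.390/17.11 = 0.1981.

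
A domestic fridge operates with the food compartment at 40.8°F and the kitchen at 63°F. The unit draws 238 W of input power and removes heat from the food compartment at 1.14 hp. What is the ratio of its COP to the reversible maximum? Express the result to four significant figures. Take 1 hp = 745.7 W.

0.1584

Converting, Q̇_C = 1.140 hp = 850.1 W, so COP_actual = Q̇_C/Ẇ = 850.1/238.0 = 3.572.
In absolute terms T_C = 278.04 K and T_H = 290.37 K, so ΔT = 12.33 K.
COP_Carnot = T_C/ΔT = 278.04/12.33 = 22.54.
η_II = COP_actual/COP_Carnot = 3.572/22.54 = 0.1584.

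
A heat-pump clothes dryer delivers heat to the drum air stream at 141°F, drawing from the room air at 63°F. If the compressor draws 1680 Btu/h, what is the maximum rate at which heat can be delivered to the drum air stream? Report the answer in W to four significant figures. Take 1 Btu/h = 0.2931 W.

3792 W

In absolute terms T_C = 290.37 K and T_H = 333.71 K, so ΔT = 43.33 K.
COP_Carnot = T_H/ΔT = 333.71/43.33 = 7.701.
Q̇_max = COP_Carnot × Ẇ = 7.701 × 1680 Btu/h = 12940 Btu/h = 3792 W.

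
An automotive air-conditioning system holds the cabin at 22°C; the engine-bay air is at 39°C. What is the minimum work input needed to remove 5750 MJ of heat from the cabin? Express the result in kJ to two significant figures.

330000 kJ

In absolute terms T_C = 295.15 K and T_H = 312.15 K, so ΔT = 17.00 K.
The reversible limit is COP_R = T_C/ΔT = 17.36, so W_min = Q_C/COP = Q_C·ΔT/T_C.
W_min = 5750 × 17.00/295.15 = 331.2 MJ = 331200 kJ.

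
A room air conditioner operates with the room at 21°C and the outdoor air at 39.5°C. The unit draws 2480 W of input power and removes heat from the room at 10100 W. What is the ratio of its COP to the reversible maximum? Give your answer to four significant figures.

COP_actual = Q̇_C/Ẇ = 10100/2480 = 4.073.
In absolute terms T_C = 294.15 K and T_H = 312.65 K, so ΔT = 18.50 K.
COP_Carnot = T_C/ΔT = 294.15/18.50 = 15.90.
η_II = COP_actual/COP_Carnot = 4.073/15.90 = 0.2561.

0.2561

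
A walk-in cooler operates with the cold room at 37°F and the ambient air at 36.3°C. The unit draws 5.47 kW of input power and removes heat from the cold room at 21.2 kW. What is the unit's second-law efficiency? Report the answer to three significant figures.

COP_actual = Q̇_C/Ẇ = 21.20/5.470 = 3.876.
In absolute terms T_C = 275.93 K and T_H = 309.45 K, so ΔT = 33.52 K.
COP_Carnot = T_C/ΔT = 275.93/33.52 = 8.231.
η_II = COP_actual/COP_Carnot = 3.876/8.231 = 0.4709.

0.471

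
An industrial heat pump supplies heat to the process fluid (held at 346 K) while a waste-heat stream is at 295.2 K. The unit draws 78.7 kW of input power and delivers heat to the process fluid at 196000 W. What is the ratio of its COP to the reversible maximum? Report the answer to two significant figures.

0.37

Converting, Q̇_H = 196000 W = 196.0 kW, so COP_actual = Q̇_H/Ẇ = 196.0/78.70 = 2.490.
The reservoir spacing is ΔT = 346 − 295.2 = 50.80 K.
COP_Carnot = T_H/ΔT = 346.00/50.80 = 6.811.
η_II = COP_actual/COP_Carnot = 2.490/6.811 = 0.3657.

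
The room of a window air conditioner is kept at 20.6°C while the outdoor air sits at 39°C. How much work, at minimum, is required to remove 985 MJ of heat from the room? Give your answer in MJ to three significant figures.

61.7 MJ

In absolute terms T_C = 293.75 K and T_H = 312.15 K, so ΔT = 18.40 K.
The reversible limit is COP_R = T_C/ΔT = 15.96, so W_min = Q_C/COP = Q_C·ΔT/T_C.
W_min = 985.0 × 18.40/293.75 = 61.70 MJ.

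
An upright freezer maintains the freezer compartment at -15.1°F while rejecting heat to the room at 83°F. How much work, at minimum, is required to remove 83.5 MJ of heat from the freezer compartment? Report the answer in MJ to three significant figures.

18.4 MJ

In absolute terms T_C = 246.98 K and T_H = 301.48 K, so ΔT = 54.50 K.
The reversible limit is COP_R = T_C/ΔT = 4.532, so W_min = Q_C/COP = Q_C·ΔT/T_C.
W_min = 83.50 × 54.50/246.98 = 18.43 MJ.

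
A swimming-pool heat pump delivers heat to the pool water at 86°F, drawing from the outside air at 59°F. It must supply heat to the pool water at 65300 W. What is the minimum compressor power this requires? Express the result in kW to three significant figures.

In absolute terms T_C = 288.15 K and T_H = 303.15 K, so ΔT = 15.00 K.
COP_Carnot = T_H/ΔT = 303.15/15.00 = 20.21.
Ẇ_min = Q̇/COP_Carnot = 65300/20.21 = 3231 W = 3.231 kW.

3.23 kW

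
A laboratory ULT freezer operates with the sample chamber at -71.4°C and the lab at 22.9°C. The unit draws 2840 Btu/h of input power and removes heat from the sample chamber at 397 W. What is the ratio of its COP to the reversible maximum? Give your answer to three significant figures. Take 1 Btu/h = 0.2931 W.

0.223

Converting, Q̇_C = 397.0 W = 1354 Btu/h, so COP_actual = Q̇_C/Ẇ = 1354/2840 = 0.4769.
In absolute terms T_C = 201.75 K and T_H = 296.05 K, so ΔT = 94.30 K.
COP_Carnot = T_C/ΔT = 201.75/94.30 = 2.139.
η_II = COP_actual/COP_Carnot = 0.4769/2.139 = 0.2229.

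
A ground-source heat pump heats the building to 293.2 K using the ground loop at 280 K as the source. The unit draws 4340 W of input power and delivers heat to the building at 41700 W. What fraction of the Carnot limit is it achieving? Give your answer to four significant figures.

COP_actual = Q̇_H/Ẇ = 41700/4340 = 9.608.
The reservoir spacing is ΔT = 293.2 − 280 = 13.20 K.
COP_Carnot = T_H/ΔT = 293.20/13.20 = 22.21.
η_II = COP_actual/COP_Carnot = 9.608/22.21 = 0.4326.

0.4326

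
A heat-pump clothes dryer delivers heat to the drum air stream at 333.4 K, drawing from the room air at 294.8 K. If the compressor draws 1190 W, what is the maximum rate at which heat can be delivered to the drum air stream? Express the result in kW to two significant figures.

10 kW

The reservoir spacing is ΔT = 333.4 − 294.8 = 38.60 K.
COP_Carnot = T_H/ΔT = 333.40/38.60 = 8.637.
Q̇_max = COP_Carnot × Ẇ = 8.637 × 1190 W = 10280 W = 10.28 kW.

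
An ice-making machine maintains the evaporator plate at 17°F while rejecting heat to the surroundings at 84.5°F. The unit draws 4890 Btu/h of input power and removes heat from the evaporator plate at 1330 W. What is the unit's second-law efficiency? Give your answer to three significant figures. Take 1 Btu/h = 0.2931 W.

Converting, Q̇_C = 1330 W = 4538 Btu/h, so COP_actual = Q̇_C/Ẇ = 4538/4890 = 0.9280.
In absolute terms T_C = 264.82 K and T_H = 302.32 K, so ΔT = 37.50 K.
COP_Carnot = T_C/ΔT = 264.82/37.50 = 7.062.
η_II = COP_actual/COP_Carnot = 0.9280/7.062 = 0.1314.

0.131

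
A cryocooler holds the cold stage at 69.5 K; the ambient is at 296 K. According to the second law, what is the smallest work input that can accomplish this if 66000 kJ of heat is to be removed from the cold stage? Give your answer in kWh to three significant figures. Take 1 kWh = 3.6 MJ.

The reservoir spacing is ΔT = 296 − 69.5 = 226.5 K.
The reversible limit is COP_R = T_C/ΔT = 0.3068, so W_min = Q_C/COP = Q_C·ΔT/T_C.
W_min = 66000 × 226.5/69.50 = 215100 kJ = 59.75 kWh.

59.7 kWh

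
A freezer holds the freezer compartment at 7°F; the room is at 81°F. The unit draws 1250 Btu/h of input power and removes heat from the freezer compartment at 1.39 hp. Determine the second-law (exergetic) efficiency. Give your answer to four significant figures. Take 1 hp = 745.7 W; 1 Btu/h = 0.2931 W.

0.4486

Converting, Q̇_C = 1.390 hp = 3536 Btu/h, so COP_actual = Q̇_C/Ẇ = 3536/1250 = 2.829.
In absolute terms T_C = 259.26 K and T_H = 300.37 K, so ΔT = 41.11 K.
COP_Carnot = T_C/ΔT = 259.26/41.11 = 6.306.
η_II = COP_actual/COP_Carnot = 2.829/6.306 = 0.4486.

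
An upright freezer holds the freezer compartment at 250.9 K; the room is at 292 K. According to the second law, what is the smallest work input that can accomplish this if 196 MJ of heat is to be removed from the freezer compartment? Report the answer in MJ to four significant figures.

32.11 MJ

The reservoir spacing is ΔT = 292 − 250.9 = 41.10 K.
The reversible limit is COP_R = T_C/ΔT = 6.105, so W_min = Q_C/COP = Q_C·ΔT/T_C.
W_min = 196.0 × 41.10/250.90 = 32.11 MJ.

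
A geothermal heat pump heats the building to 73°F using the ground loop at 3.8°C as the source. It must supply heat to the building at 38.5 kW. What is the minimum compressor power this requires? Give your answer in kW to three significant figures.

2.47 kW

In absolute terms T_C = 276.95 K and T_H = 295.93 K, so ΔT = 18.98 K.
COP_Carnot = T_H/ΔT = 295.93/18.98 = 15.59.
Ẇ_min = Q̇/COP_Carnot = 38.50/15.59 = 2.469 kW.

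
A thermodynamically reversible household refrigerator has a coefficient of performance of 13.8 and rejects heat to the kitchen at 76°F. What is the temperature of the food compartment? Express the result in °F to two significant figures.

For a Carnot refrigerator COP_R = T_C/(T_H − T_C), so T_C = COP·T_H/(1 + COP).
With T_H = 297.59 K, T_C = 13.8 × 297.59/14.80 = 277.49 K.
Converting, 277.49 K = 39.81°F.

40 °F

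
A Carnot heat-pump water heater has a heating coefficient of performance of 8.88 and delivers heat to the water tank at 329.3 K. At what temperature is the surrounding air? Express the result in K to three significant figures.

COP_HP = T_H/(T_H − T_C) gives T_H − T_C = T_H/COP.
With T_H = 329.30 K, T_C = 329.30 × (1 − 1/8.88) = 292.22 K.

292 K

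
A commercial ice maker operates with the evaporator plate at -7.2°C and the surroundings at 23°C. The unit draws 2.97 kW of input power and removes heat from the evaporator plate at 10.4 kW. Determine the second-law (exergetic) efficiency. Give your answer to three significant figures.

0.398

COP_actual = Q̇_C/Ẇ = 10.40/2.970 = 3.502.
In absolute terms T_C = 265.95 K and T_H = 296.15 K, so ΔT = 30.20 K.
COP_Carnot = T_C/ΔT = 265.95/30.20 = 8.806.
η_II = COP_actual/COP_Carnot = 3.502/8.806 = 0.3976.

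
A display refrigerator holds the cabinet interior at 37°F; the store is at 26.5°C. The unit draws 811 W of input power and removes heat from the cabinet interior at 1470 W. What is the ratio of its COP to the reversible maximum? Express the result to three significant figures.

0.156

COP_actual = Q̇_C/Ẇ = 1470/811.0 = 1.813.
In absolute terms T_C = 275.93 K and T_H = 299.65 K, so ΔT = 23.72 K.
COP_Carnot = T_C/ΔT = 275.93/23.72 = 11.63.
η_II = COP_actual/COP_Carnot = 1.813/11.63 = 0.1558.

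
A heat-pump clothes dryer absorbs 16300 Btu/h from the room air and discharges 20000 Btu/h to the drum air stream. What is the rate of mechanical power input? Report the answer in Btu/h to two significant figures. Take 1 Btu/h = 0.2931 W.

For a cyclic device the first law requires Q̇_H = Q̇_C + Ẇ.
Ẇ = Q̇_H − Q̇_C = 3700 Btu/h.

3700 Btu/h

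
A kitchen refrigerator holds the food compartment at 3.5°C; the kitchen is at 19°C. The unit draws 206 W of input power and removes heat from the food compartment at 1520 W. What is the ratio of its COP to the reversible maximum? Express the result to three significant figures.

0.413

COP_actual = Q̇_C/Ẇ = 1520/206.0 = 7.379.
In absolute terms T_C = 276.65 K and T_H = 292.15 K, so ΔT = 15.50 K.
COP_Carnot = T_C/ΔT = 276.65/15.50 = 17.85.
η_II = COP_actual/COP_Carnot = 7.379/17.85 = 0.4134.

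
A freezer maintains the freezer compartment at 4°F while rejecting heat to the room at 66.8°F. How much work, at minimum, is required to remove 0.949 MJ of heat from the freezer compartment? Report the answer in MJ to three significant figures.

0.129 MJ

In absolute terms T_C = 257.59 K and T_H = 292.48 K, so ΔT = 34.89 K.
The reversible limit is COP_R = T_C/ΔT = 7.383, so W_min = Q_C/COP = Q_C·ΔT/T_C.
W_min = 0.9490 × 34.89/257.59 = 0.1285 MJ.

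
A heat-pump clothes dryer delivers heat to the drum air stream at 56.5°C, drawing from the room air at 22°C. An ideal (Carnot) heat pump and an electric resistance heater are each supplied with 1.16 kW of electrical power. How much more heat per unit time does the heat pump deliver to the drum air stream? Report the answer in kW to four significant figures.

9.924 kW

In absolute terms T_C = 295.15 K and T_H = 329.65 K, so ΔT = 34.50 K.
COP_Carnot = T_H/ΔT = 329.65/34.50 = 9.555.
The heat pump delivers Q̇_H = COP × Ẇ = 11.08 kW; the resistance heater delivers Ẇ = 1.160 kW.
Extra = (COP − 1)·Ẇ = 9.924 kW.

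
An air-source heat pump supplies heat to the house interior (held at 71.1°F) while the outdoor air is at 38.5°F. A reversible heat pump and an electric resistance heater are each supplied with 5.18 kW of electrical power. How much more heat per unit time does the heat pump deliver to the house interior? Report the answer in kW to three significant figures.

In absolute terms T_C = 276.76 K and T_H = 294.87 K, so ΔT = 18.11 K.
COP_Carnot = T_H/ΔT = 294.87/18.11 = 16.28.
The heat pump delivers Q̇_H = COP × Ẇ = 84.34 kW; the resistance heater delivers Ẇ = 5.180 kW.
Extra = (COP − 1)·Ẇ = 79.16 kW.

79.2 kW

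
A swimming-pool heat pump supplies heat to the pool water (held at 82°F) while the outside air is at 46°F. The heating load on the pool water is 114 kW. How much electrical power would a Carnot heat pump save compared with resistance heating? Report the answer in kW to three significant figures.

In absolute terms T_C = 280.93 K and T_H = 300.93 K, so ΔT = 20.00 K.
COP_Carnot = T_H/ΔT = 300.93/20.00 = 15.05.
Resistance heating needs Ẇ_res = Q̇_H = 114.0 kW; the reversible heat pump needs only Ẇ_hp = Q̇_H/COP = 7.577 kW.
Saving = 114.0 − 7.577 = 106.4 kW.

106 kW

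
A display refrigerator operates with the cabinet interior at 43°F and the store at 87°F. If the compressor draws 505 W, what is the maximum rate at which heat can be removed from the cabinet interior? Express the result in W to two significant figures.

In absolute terms T_C = 279.26 K and T_H = 303.71 K, so ΔT = 24.44 K.
COP_Carnot = T_C/ΔT = 279.26/24.44 = 11.42.
Q̇_max = COP_Carnot × Ẇ = 11.42 × 505.0 W = 5769 W.

5800 W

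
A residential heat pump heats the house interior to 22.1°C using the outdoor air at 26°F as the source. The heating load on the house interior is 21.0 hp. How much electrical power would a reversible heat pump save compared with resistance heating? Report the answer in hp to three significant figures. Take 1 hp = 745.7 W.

In absolute terms T_C = 269.82 K and T_H = 295.25 K, so ΔT = 25.43 K.
COP_Carnot = T_H/ΔT = 295.25/25.43 = 11.61.
Resistance heating needs Ẇ_res = Q̇_H = 21.00 hp; the reversible heat pump needs only Ẇ_hp = Q̇_H/COP = 1.809 hp.
Saving = 21.00 − 1.809 = 19.19 hp.

19.2 hp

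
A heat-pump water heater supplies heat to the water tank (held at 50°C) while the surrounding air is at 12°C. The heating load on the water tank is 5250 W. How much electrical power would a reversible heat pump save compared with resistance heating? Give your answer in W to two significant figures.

4600 W

In absolute terms T_C = 285.15 K and T_H = 323.15 K, so ΔT = 38.00 K.
COP_Carnot = T_H/ΔT = 323.15/38.00 = 8.504.
Resistance heating needs Ẇ_res = Q̇_H = 5250 W; the reversible heat pump needs only Ẇ_hp = Q̇_H/COP = 617.4 W.
Saving = 5250 − 617.4 = 4633 W.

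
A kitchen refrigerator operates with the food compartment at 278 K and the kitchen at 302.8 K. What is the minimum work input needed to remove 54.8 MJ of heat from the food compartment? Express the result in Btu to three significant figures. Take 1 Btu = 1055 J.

4630 Btu

The reservoir spacing is ΔT = 302.8 − 278 = 24.80 K.
The reversible limit is COP_R = T_C/ΔT = 11.21, so W_min = Q_C/COP = Q_C·ΔT/T_C.
W_min = 54.80 × 24.80/278.00 = 4.889 MJ = 4634 Btu.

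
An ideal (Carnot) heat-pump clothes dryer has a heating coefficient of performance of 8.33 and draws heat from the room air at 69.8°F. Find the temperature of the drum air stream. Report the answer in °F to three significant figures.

COP_HP = T_H/(T_H − T_C) rearranges to T_H = COP·T_C/(COP − 1).
With T_C = 294.15 K, T_H = 8.33 × 294.15/7.330 = 334.28 K.
Converting, 334.28 K = 142.03°F.

142 °F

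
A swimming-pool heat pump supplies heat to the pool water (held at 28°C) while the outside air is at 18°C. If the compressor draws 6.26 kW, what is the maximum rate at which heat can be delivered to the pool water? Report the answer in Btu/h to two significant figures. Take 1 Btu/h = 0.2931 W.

In absolute terms T_C = 291.15 K and T_H = 301.15 K, so ΔT = 10.00 K.
COP_Carnot = T_H/ΔT = 301.15/10.00 = 30.12.
Q̇_max = COP_Carnot × Ẇ = 30.12 × 6.260 kW = 188.5 kW = 643200 Btu/h.

640000 Btu/h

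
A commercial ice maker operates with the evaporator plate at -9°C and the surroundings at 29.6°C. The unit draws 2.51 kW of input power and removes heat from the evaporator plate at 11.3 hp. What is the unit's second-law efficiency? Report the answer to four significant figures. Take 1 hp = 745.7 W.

Converting, Q̇_C = 11.30 hp = 8.426 kW, so COP_actual = Q̇_C/Ẇ = 8.426/2.510 = 3.357.
In absolute terms T_C = 264.15 K and T_H = 302.75 K, so ΔT = 38.60 K.
COP_Carnot = T_C/ΔT = 264.15/38.60 = 6.843.
η_II = COP_actual/COP_Carnot = 3.357/6.843 = 0.4906.

0.4906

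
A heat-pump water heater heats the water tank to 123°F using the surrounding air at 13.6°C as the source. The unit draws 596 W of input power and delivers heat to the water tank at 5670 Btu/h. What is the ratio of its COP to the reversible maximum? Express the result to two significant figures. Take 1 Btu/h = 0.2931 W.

Converting, Q̇_H = 5670 Btu/h = 1662 W, so COP_actual = Q̇_H/Ẇ = 1662/596.0 = 2.788.
In absolute terms T_C = 286.75 K and T_H = 323.71 K, so ΔT = 36.96 K.
COP_Carnot = T_H/ΔT = 323.71/36.96 = 8.759.
η_II = COP_actual/COP_Carnot = 2.788/8.759 = 0.3183.

0.32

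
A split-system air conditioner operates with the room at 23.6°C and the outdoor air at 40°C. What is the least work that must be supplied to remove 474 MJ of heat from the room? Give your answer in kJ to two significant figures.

In absolute terms T_C = 296.75 K and T_H = 313.15 K, so ΔT = 16.40 K.
The reversible limit is COP_R = T_C/ΔT = 18.09, so W_min = Q_C/COP = Q_C·ΔT/T_C.
W_min = 474.0 × 16.40/296.75 = 26.20 MJ = 26200 kJ.

26000 kJ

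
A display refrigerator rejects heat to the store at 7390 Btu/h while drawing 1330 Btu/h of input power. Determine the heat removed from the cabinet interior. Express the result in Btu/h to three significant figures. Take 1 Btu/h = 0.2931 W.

6060 Btu/h

For a cyclic device the first law requires Q̇_H = Q̇_C + Ẇ.
Q̇_C = Q̇_H − Ẇ = 6060 Btu/h.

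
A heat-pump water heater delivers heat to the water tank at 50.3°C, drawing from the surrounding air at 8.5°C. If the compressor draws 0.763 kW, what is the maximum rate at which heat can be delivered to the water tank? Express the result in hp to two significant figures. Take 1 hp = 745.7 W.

In absolute terms T_C = 281.65 K and T_H = 323.45 K, so ΔT = 41.80 K.
COP_Carnot = T_H/ΔT = 323.45/41.80 = 7.738.
Q̇_max = COP_Carnot × Ẇ = 7.738 × 0.7630 kW = 5.904 kW = 7.918 hp.

7.9 hp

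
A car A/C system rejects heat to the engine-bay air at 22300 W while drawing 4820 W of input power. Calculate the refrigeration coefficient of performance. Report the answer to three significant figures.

3.63

The first law gives Q̇_H = Q̇_C + Ẇ, so the three rates are Q̇_C = 17480, Q̇_H = 22300, Ẇ = 4820 W.
COP_R = Q̇_C/Ẇ = 17480/4820 = 3.627.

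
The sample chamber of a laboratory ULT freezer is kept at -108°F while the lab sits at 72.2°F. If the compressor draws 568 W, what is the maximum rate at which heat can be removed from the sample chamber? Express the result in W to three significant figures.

In absolute terms T_C = 195.37 K and T_H = 295.48 K, so ΔT = 100.1 K.
COP_Carnot = T_C/ΔT = 195.37/100.1 = 1.952.
Q̇_max = COP_Carnot × Ẇ = 1.952 × 568.0 W = 1108 W.

1110 W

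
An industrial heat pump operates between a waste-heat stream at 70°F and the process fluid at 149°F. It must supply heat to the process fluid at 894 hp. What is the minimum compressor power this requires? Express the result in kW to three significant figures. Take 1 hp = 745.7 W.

In absolute terms T_C = 294.26 K and T_H = 338.15 K, so ΔT = 43.89 K.
COP_Carnot = T_H/ΔT = 338.15/43.89 = 7.705.
Ẇ_min = Q̇/COP_Carnot = 894.0/7.705 = 116.0 hp = 86.53 kW.

86.5 kW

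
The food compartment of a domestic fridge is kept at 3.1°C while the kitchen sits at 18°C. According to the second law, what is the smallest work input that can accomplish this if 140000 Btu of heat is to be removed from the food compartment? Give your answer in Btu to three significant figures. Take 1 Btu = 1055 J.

7550 Btu

In absolute terms T_C = 276.25 K and T_H = 291.15 K, so ΔT = 14.90 K.
The reversible limit is COP_R = T_C/ΔT = 18.54, so W_min = Q_C/COP = Q_C·ΔT/T_C.
W_min = 140000 × 14.90/276.25 = 7551 Btu.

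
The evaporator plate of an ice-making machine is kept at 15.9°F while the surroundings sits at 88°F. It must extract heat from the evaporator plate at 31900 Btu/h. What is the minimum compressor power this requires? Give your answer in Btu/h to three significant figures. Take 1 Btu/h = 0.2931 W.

4840 Btu/h

In absolute terms T_C = 264.21 K and T_H = 304.26 K, so ΔT = 40.06 K.
COP_Carnot = T_C/ΔT = 264.21/40.06 = 6.596.
Ẇ_min = Q̇/COP_Carnot = 31900/6.596 = 4836 Btu/h.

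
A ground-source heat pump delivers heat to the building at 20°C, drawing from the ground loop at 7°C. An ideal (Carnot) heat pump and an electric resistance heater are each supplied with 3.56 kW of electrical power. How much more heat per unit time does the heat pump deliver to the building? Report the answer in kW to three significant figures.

In absolute terms T_C = 280.15 K and T_H = 293.15 K, so ΔT = 13.00 K.
COP_Carnot = T_H/ΔT = 293.15/13.00 = 22.55.
The heat pump delivers Q̇_H = COP × Ẇ = 80.28 kW; the resistance heater delivers Ẇ = 3.560 kW.
Extra = (COP − 1)·Ẇ = 76.72 kW.

76.7 kW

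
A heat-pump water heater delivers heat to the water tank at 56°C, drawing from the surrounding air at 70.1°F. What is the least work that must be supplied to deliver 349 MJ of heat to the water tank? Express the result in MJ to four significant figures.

In absolute terms T_C = 294.32 K and T_H = 329.15 K, so ΔT = 34.83 K.
The reversible limit is COP_HP = T_H/ΔT = 9.449, so W_min = Q_H/COP = Q_H·ΔT/T_H.
W_min = 349.0 × 34.83/329.15 = 36.93 MJ.

36.93 MJ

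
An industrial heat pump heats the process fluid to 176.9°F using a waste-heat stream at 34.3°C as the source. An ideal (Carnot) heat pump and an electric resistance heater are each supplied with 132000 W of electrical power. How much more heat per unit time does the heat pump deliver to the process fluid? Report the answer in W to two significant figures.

880000 W

In absolute terms T_C = 307.45 K and T_H = 353.65 K, so ΔT = 46.20 K.
COP_Carnot = T_H/ΔT = 353.65/46.20 = 7.655.
The heat pump delivers Q̇_H = COP × Ẇ = 1010000 W; the resistance heater delivers Ẇ = 132000 W.
Extra = (COP − 1)·Ẇ = 878400 W.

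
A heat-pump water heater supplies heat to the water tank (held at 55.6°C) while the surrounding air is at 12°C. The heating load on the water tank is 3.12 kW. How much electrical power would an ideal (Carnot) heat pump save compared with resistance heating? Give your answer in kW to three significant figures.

In absolute terms T_C = 285.15 K and T_H = 328.75 K, so ΔT = 43.60 K.
COP_Carnot = T_H/ΔT = 328.75/43.60 = 7.540.
Resistance heating needs Ẇ_res = Q̇_H = 3.120 kW; the reversible heat pump needs only Ẇ_hp = Q̇_H/COP = 0.4138 kW.
Saving = 3.120 − 0.4138 = 2.706 kW.

2.71 kW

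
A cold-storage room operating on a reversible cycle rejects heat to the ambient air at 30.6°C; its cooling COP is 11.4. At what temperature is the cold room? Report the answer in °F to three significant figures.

43.0 °F

For a Carnot refrigerator COP_R = T_C/(T_H − T_C), so T_C = COP·T_H/(1 + COP).
With T_H = 303.75 K, T_C = 11.4 × 303.75/12.40 = 279.25 K.
Converting, 279.25 K = 42.99°F.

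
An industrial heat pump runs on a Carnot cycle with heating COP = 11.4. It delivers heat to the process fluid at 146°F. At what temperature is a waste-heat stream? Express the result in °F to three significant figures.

COP_HP = T_H/(T_H − T_C) gives T_H − T_C = T_H/COP.
With T_H = 336.48 K, T_C = 336.48 × (1 − 1/11.4) = 306.97 K.
Converting, 306.97 K = 92.87°F.

92.9 °F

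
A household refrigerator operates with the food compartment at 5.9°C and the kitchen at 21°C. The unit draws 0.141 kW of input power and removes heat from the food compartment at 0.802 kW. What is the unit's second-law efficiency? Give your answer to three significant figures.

COP_actual = Q̇_C/Ẇ = 0.8020/0.1410 = 5.688.
In absolute terms T_C = 279.05 K and T_H = 294.15 K, so ΔT = 15.10 K.
COP_Carnot = T_C/ΔT = 279.05/15.10 = 18.48.
η_II = COP_actual/COP_Carnot = 5.688/18.48 = 0.3078.

0.308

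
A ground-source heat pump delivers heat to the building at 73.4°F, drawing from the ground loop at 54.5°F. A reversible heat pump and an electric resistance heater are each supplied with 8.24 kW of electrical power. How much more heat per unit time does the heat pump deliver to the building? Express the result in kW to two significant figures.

In absolute terms T_C = 285.65 K and T_H = 296.15 K, so ΔT = 10.50 K.
COP_Carnot = T_H/ΔT = 296.15/10.50 = 28.20.
The heat pump delivers Q̇_H = COP × Ẇ = 232.4 kW; the resistance heater delivers Ẇ = 8.240 kW.
Extra = (COP − 1)·Ẇ = 224.2 kW.

220 kW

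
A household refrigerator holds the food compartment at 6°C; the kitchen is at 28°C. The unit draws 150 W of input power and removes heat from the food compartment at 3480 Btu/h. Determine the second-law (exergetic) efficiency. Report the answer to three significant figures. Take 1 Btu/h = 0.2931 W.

0.536

Converting, Q̇_C = 3480 Btu/h = 1020 W, so COP_actual = Q̇_C/Ẇ = 1020/150.0 = 6.800.
In absolute terms T_C = 279.15 K and T_H = 301.15 K, so ΔT = 22.00 K.
COP_Carnot = T_C/ΔT = 279.15/22.00 = 12.69.
η_II = COP_actual/COP_Carnot = 6.800/12.69 = 0.5359.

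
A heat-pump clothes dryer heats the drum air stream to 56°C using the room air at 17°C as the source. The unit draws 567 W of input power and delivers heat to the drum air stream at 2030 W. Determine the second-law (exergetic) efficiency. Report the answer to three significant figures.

COP_actual = Q̇_H/Ẇ = 2030/567.0 = 3.580.
In absolute terms T_C = 290.15 K and T_H = 329.15 K, so ΔT = 39.00 K.
COP_Carnot = T_H/ΔT = 329.15/39.00 = 8.440.
η_II = COP_actual/COP_Carnot = 3.580/8.440 = 0.4242.

0.424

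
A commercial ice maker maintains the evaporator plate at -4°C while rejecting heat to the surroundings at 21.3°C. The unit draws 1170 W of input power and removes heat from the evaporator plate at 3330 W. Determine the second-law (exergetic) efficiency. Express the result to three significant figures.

COP_actual = Q̇_C/Ẇ = 3330/1170 = 2.846.
In absolute terms T_C = 269.15 K and T_H = 294.45 K, so ΔT = 25.30 K.
COP_Carnot = T_C/ΔT = 269.15/25.30 = 10.64.
η_II = COP_actual/COP_Carnot = 2.846/10.64 = 0.2675.

0.268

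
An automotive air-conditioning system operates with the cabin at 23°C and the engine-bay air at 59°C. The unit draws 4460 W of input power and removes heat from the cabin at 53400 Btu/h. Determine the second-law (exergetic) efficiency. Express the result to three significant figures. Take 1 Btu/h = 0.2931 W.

0.427

Converting, Q̇_C = 53400 Btu/h = 15650 W, so COP_actual = Q̇_C/Ẇ = 15650/4460 = 3.509.
In absolute terms T_C = 296.15 K and T_H = 332.15 K, so ΔT = 36.00 K.
COP_Carnot = T_C/ΔT = 296.15/36.00 = 8.226.
η_II = COP_actual/COP_Carnot = 3.509/8.226 = 0.4266.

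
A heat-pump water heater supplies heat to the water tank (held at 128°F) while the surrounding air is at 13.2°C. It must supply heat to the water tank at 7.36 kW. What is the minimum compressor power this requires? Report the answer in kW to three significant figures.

In absolute terms T_C = 286.35 K and T_H = 326.48 K, so ΔT = 40.13 K.
COP_Carnot = T_H/ΔT = 326.48/40.13 = 8.135.
Ẇ_min = Q̇/COP_Carnot = 7.360/8.135 = 0.9047 kW.

0.905 kW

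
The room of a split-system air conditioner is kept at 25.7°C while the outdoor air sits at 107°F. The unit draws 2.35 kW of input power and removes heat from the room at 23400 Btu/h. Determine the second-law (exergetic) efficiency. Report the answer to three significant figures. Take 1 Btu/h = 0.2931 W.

Converting, Q̇_C = 23400 Btu/h = 6.859 kW, so COP_actual = Q̇_C/Ẇ = 6.859/2.350 = 2.919.
In absolute terms T_C = 298.85 K and T_H = 314.82 K, so ΔT = 15.97 K.
COP_Carnot = T_C/ΔT = 298.85/15.97 = 18.72.
η_II = COP_actual/COP_Carnot = 2.919/18.72 = 0.1559.

0.156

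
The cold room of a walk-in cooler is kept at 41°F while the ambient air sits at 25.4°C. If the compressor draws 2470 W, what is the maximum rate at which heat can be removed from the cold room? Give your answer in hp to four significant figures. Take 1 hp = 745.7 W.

45.16 hp

In absolute terms T_C = 278.15 K and T_H = 298.55 K, so ΔT = 20.40 K.
COP_Carnot = T_C/ΔT = 278.15/20.40 = 13.63.
Q̇_max = COP_Carnot × Ẇ = 13.63 × 2470 W = 33680 W = 45.16 hp.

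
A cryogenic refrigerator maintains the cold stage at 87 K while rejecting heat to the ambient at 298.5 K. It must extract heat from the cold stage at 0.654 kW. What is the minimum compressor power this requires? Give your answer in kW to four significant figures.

1.590 kW

The reservoir spacing is ΔT = 298.5 − 87 = 211.5 K.
COP_Carnot = T_C/ΔT = 87.00/211.5 = 0.4113.
Ẇ_min = Q̇/COP_Carnot = 0.6540/0.4113 = 1.590 kW.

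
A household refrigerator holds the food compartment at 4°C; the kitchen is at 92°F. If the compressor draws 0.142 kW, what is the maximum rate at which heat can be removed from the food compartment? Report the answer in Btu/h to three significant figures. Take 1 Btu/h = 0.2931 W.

4580 Btu/h

In absolute terms T_C = 277.15 K and T_H = 306.48 K, so ΔT = 29.33 K.
COP_Carnot = T_C/ΔT = 277.15/29.33 = 9.448.
Q̇_max = COP_Carnot × Ẇ = 9.448 × 0.1420 kW = 1.342 kW = 4577 Btu/h.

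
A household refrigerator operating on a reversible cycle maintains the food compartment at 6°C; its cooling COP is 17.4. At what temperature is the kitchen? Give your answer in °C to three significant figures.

22.0 °C

COP_R = T_C/(T_H − T_C) gives T_H − T_C = T_C/COP.
With T_C = 279.15 K, T_H = 279.15 × (1 + 1/17.4) = 295.19 K.
Converting, 295.19 K = 22.04°C.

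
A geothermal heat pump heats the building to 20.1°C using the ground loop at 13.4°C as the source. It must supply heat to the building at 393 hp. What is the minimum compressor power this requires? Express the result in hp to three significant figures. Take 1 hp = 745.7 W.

8.98 hp

In absolute terms T_C = 286.55 K and T_H = 293.25 K, so ΔT = 6.700 K.
COP_Carnot = T_H/ΔT = 293.25/6.700 = 43.77.
Ẇ_min = Q̇/COP_Carnot = 393.0/43.77 = 8.979 hp.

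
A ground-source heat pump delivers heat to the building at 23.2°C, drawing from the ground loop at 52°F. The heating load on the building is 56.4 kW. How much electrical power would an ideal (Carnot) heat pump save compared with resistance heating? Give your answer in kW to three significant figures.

54.1 kW

In absolute terms T_C = 284.26 K and T_H = 296.35 K, so ΔT = 12.09 K.
COP_Carnot = T_H/ΔT = 296.35/12.09 = 24.51.
Resistance heating needs Ẇ_res = Q̇_H = 56.40 kW; the reversible heat pump needs only Ẇ_hp = Q̇_H/COP = 2.301 kW.
Saving = 56.40 − 2.301 = 54.10 kW.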